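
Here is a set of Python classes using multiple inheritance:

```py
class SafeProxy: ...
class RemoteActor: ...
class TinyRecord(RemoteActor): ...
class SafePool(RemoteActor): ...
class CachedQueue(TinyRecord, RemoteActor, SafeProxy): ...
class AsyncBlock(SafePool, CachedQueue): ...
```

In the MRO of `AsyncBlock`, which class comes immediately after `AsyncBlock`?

L[AsyncBlock] = AsyncBlock + merge(L[SafePool], L[CachedQueue], [SafePool CachedQueue])
  take SafePool:  [SafePool RemoteActor object] + [CachedQueue TinyRecord RemoteActor SafeProxy object] + [SafePool CachedQueue]
  take CachedQueue:  [RemoteActor object] + [CachedQueue TinyRecord RemoteActor SafeProxy object] + [CachedQueue]
  take TinyRecord:  [RemoteActor object] + [TinyRecord RemoteActor SafeProxy object]
  take RemoteActor:  [RemoteActor object] + [RemoteActor SafeProxy object]
  take SafeProxy:  [object] + [SafeProxy object]
  take object:  [object] + [object]
MRO: AsyncBlock SafePool CachedQueue TinyRecord RemoteActor SafeProxy object
AsyncBlock is at position 0; next is SafePool.

SafePool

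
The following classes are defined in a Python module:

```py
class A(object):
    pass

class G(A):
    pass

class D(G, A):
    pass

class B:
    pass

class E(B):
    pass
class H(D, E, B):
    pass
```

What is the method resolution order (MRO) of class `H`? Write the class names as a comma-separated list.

H, D, G, A, E, B, object

L[H] = H + merge(L[D], L[E], L[B], [D E B])
  take D:  [D G A object] + [E B object] + [B object] + [D E B]
  take G:  [G A object] + [E B object] + [B object] + [E B]
  take A:  [A object] + [E B object] + [B object] + [E B]
  take E:  [object] + [E B object] + [B object] + [E B]
  take B:  [object] + [B object] + [B object] + [B]
  take object:  [object] + [object] + [object]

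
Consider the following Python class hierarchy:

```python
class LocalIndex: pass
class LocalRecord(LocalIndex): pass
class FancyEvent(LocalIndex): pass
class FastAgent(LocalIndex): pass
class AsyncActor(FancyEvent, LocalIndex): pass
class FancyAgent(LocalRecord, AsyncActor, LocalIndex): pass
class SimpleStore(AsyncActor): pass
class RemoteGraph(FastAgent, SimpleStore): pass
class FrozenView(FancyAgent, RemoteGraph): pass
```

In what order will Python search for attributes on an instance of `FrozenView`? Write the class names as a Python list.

[FrozenView, FancyAgent, LocalRecord, RemoteGraph, FastAgent, SimpleStore, AsyncActor, FancyEvent, LocalIndex, object]

L[FrozenView] = FrozenView + merge(L[FancyAgent], L[RemoteGraph], [FancyAgent RemoteGraph])
  take FancyAgent:  [FancyAgent LocalRecord AsyncActor FancyEvent LocalIndex object] + [RemoteGraph FastAgent SimpleStore AsyncActor FancyEvent LocalIndex object] + [FancyAgent RemoteGraph]
  take LocalRecord:  [LocalRecord AsyncActor FancyEvent LocalIndex object] + [RemoteGraph FastAgent SimpleStore AsyncActor FancyEvent LocalIndex object] + [RemoteGraph]
  take RemoteGraph:  [AsyncActor FancyEvent LocalIndex object] + [RemoteGraph FastAgent SimpleStore AsyncActor FancyEvent LocalIndex object] + [RemoteGraph]
  take FastAgent:  [AsyncActor FancyEvent LocalIndex object] + [FastAgent SimpleStore AsyncActor FancyEvent LocalIndex object]
  take SimpleStore:  [AsyncActor FancyEvent LocalIndex object] + [SimpleStore AsyncActor FancyEvent LocalIndex object]
  take AsyncActor:  [AsyncActor FancyEvent LocalIndex object] + [AsyncActor FancyEvent LocalIndex object]
  take FancyEvent:  [FancyEvent LocalIndex object] + [FancyEvent LocalIndex object]
  take LocalIndex:  [LocalIndex object] + [LocalIndex object]
  take object:  [object] + [object]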